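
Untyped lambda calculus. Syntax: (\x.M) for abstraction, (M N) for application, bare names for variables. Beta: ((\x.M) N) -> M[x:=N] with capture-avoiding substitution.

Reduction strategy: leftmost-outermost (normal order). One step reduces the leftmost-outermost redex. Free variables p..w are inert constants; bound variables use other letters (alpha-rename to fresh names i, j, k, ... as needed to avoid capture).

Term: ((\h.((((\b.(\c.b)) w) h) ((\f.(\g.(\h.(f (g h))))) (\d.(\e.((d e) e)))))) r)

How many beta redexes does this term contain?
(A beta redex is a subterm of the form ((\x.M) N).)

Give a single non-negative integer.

Term: ((\h.((((\b.(\c.b)) w) h) ((\f.(\g.(\h.(f (g h))))) (\d.(\e.((d e) e)))))) r)
  Redex: ((\h.((((\b.(\c.b)) w) h) ((\f.(\g.(\h.(f (g h))))) (\d.(\e.((d e) e)))))) r)
  Redex: ((\b.(\c.b)) w)
  Redex: ((\f.(\g.(\h.(f (g h))))) (\d.(\e.((d e) e))))
Total redexes: 3

Answer: 3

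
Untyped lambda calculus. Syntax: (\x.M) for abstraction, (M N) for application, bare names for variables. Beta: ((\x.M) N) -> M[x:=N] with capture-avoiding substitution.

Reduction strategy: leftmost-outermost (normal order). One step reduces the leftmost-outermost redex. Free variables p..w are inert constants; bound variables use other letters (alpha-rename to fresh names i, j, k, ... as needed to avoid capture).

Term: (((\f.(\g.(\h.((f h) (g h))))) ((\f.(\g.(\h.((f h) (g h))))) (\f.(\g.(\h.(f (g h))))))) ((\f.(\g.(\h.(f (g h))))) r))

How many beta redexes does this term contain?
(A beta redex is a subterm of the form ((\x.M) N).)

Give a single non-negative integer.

Term: (((\f.(\g.(\h.((f h) (g h))))) ((\f.(\g.(\h.((f h) (g h))))) (\f.(\g.(\h.(f (g h))))))) ((\f.(\g.(\h.(f (g h))))) r))
  Redex: ((\f.(\g.(\h.((f h) (g h))))) ((\f.(\g.(\h.((f h) (g h))))) (\f.(\g.(\h.(f (g h)))))))
  Redex: ((\f.(\g.(\h.((f h) (g h))))) (\f.(\g.(\h.(f (g h))))))
  Redex: ((\f.(\g.(\h.(f (g h))))) r)
Total redexes: 3

Answer: 3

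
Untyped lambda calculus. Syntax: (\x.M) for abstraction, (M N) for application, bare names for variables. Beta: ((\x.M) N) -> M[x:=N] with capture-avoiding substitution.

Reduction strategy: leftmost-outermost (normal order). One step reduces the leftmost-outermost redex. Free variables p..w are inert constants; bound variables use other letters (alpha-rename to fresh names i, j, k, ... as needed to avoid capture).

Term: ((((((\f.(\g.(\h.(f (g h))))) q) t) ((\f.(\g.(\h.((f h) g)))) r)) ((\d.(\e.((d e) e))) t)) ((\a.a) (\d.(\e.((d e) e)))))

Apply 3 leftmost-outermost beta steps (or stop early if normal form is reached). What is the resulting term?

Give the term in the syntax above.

Answer: (((q (t ((\f.(\g.(\h.((f h) g)))) r))) ((\d.(\e.((d e) e))) t)) ((\a.a) (\d.(\e.((d e) e)))))

Derivation:
Step 0: ((((((\f.(\g.(\h.(f (g h))))) q) t) ((\f.(\g.(\h.((f h) g)))) r)) ((\d.(\e.((d e) e))) t)) ((\a.a) (\d.(\e.((d e) e)))))
Step 1: (((((\g.(\h.(q (g h)))) t) ((\f.(\g.(\h.((f h) g)))) r)) ((\d.(\e.((d e) e))) t)) ((\a.a) (\d.(\e.((d e) e)))))
Step 2: ((((\h.(q (t h))) ((\f.(\g.(\h.((f h) g)))) r)) ((\d.(\e.((d e) e))) t)) ((\a.a) (\d.(\e.((d e) e)))))
Step 3: (((q (t ((\f.(\g.(\h.((f h) g)))) r))) ((\d.(\e.((d e) e))) t)) ((\a.a) (\d.(\e.((d e) e)))))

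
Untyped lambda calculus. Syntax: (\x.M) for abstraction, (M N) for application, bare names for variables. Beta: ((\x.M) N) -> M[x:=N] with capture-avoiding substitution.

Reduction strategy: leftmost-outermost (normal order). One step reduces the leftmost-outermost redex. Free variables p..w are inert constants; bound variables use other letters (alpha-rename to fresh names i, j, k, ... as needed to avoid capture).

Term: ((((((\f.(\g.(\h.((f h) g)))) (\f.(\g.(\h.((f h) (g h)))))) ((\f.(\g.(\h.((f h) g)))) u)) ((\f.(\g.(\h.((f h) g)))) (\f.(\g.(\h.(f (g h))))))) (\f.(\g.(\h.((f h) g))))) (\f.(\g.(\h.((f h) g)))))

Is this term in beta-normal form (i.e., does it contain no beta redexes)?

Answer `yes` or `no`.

Term: ((((((\f.(\g.(\h.((f h) g)))) (\f.(\g.(\h.((f h) (g h)))))) ((\f.(\g.(\h.((f h) g)))) u)) ((\f.(\g.(\h.((f h) g)))) (\f.(\g.(\h.(f (g h))))))) (\f.(\g.(\h.((f h) g))))) (\f.(\g.(\h.((f h) g)))))
Found 3 beta redex(es).

Answer: no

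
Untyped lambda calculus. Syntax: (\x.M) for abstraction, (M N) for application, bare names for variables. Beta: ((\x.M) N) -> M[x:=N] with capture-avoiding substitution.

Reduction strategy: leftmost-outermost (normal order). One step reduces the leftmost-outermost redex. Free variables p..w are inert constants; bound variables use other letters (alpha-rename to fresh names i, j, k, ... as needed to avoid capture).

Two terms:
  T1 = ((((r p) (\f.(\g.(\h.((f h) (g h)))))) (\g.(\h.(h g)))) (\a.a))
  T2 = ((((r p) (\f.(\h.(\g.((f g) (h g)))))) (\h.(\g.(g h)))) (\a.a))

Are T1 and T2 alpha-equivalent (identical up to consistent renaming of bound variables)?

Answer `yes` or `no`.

Answer: yes

Derivation:
Term 1: ((((r p) (\f.(\g.(\h.((f h) (g h)))))) (\g.(\h.(h g)))) (\a.a))
Term 2: ((((r p) (\f.(\h.(\g.((f g) (h g)))))) (\h.(\g.(g h)))) (\a.a))
Alpha-equivalence: compare structure up to binder renaming.
Result: True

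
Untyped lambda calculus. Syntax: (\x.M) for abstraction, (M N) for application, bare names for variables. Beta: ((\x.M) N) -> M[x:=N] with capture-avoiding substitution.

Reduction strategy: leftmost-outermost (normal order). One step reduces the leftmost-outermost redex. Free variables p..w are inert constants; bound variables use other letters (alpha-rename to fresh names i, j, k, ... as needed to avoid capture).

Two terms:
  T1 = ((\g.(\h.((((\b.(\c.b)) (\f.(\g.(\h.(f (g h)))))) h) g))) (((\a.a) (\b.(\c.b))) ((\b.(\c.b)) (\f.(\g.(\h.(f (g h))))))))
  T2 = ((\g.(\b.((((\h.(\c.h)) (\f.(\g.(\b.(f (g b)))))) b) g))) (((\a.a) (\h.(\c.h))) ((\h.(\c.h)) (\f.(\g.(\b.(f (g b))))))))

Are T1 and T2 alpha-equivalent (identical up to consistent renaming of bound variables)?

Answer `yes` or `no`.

Answer: yes

Derivation:
Term 1: ((\g.(\h.((((\b.(\c.b)) (\f.(\g.(\h.(f (g h)))))) h) g))) (((\a.a) (\b.(\c.b))) ((\b.(\c.b)) (\f.(\g.(\h.(f (g h))))))))
Term 2: ((\g.(\b.((((\h.(\c.h)) (\f.(\g.(\b.(f (g b)))))) b) g))) (((\a.a) (\h.(\c.h))) ((\h.(\c.h)) (\f.(\g.(\b.(f (g b))))))))
Alpha-equivalence: compare structure up to binder renaming.
Result: True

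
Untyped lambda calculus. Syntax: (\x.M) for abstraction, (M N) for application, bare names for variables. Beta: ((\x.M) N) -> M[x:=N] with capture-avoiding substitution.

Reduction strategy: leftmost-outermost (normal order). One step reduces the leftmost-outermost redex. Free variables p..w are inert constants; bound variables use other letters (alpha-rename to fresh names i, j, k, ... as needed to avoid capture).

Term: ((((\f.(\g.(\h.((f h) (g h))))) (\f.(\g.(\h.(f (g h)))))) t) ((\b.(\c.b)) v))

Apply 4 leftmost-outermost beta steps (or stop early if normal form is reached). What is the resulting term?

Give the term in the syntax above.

Answer: ((\g.(\h.(((\b.(\c.b)) v) (g h)))) (t ((\b.(\c.b)) v)))

Derivation:
Step 0: ((((\f.(\g.(\h.((f h) (g h))))) (\f.(\g.(\h.(f (g h)))))) t) ((\b.(\c.b)) v))
Step 1: (((\g.(\h.(((\f.(\g.(\h.(f (g h))))) h) (g h)))) t) ((\b.(\c.b)) v))
Step 2: ((\h.(((\f.(\g.(\h.(f (g h))))) h) (t h))) ((\b.(\c.b)) v))
Step 3: (((\f.(\g.(\h.(f (g h))))) ((\b.(\c.b)) v)) (t ((\b.(\c.b)) v)))
Step 4: ((\g.(\h.(((\b.(\c.b)) v) (g h)))) (t ((\b.(\c.b)) v)))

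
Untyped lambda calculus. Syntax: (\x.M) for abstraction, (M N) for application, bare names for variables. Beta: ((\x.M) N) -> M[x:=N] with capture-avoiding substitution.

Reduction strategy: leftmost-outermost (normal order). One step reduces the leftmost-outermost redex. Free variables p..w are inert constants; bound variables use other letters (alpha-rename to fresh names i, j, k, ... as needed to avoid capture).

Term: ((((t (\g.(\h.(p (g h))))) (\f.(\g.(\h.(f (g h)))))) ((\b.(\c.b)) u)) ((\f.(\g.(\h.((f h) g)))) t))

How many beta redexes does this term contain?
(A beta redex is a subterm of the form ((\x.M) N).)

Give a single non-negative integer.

Term: ((((t (\g.(\h.(p (g h))))) (\f.(\g.(\h.(f (g h)))))) ((\b.(\c.b)) u)) ((\f.(\g.(\h.((f h) g)))) t))
  Redex: ((\b.(\c.b)) u)
  Redex: ((\f.(\g.(\h.((f h) g)))) t)
Total redexes: 2

Answer: 2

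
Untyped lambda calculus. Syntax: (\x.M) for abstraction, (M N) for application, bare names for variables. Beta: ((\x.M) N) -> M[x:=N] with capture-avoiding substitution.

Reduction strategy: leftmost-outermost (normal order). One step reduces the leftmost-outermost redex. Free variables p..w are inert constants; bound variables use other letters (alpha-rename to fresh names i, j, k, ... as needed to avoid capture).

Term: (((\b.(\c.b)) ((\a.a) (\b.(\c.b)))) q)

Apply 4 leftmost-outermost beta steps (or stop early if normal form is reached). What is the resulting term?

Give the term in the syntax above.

Step 0: (((\b.(\c.b)) ((\a.a) (\b.(\c.b)))) q)
Step 1: ((\c.((\a.a) (\b.(\c.b)))) q)
Step 2: ((\a.a) (\b.(\c.b)))
Step 3: (\b.(\c.b))
Step 4: (normal form reached)

Answer: (\b.(\c.b))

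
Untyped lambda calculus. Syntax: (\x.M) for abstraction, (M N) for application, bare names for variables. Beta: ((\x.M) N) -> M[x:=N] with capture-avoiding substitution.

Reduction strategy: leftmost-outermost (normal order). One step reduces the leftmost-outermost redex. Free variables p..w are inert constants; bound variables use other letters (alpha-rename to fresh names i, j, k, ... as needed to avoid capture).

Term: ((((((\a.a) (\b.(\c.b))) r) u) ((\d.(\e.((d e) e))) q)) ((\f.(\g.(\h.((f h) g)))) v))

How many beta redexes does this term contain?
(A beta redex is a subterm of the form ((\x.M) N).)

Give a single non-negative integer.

Answer: 3

Derivation:
Term: ((((((\a.a) (\b.(\c.b))) r) u) ((\d.(\e.((d e) e))) q)) ((\f.(\g.(\h.((f h) g)))) v))
  Redex: ((\a.a) (\b.(\c.b)))
  Redex: ((\d.(\e.((d e) e))) q)
  Redex: ((\f.(\g.(\h.((f h) g)))) v)
Total redexes: 3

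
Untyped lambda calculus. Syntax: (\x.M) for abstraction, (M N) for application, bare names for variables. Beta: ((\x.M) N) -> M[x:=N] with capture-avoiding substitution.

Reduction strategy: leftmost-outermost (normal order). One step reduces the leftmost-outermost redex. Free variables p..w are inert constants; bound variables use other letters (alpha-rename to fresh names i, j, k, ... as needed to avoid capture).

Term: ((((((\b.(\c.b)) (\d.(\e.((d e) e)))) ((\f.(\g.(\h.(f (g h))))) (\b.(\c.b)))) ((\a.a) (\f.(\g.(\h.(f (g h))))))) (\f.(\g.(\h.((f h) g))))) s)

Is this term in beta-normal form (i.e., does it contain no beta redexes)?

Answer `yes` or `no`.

Term: ((((((\b.(\c.b)) (\d.(\e.((d e) e)))) ((\f.(\g.(\h.(f (g h))))) (\b.(\c.b)))) ((\a.a) (\f.(\g.(\h.(f (g h))))))) (\f.(\g.(\h.((f h) g))))) s)
Found 3 beta redex(es).

Answer: no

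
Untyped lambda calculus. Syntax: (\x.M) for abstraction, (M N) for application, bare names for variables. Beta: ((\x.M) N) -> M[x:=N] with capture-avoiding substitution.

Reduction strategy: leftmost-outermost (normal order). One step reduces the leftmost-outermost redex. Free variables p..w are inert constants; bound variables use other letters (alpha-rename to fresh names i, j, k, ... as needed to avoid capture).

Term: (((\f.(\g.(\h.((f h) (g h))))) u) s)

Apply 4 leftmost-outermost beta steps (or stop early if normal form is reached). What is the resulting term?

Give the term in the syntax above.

Step 0: (((\f.(\g.(\h.((f h) (g h))))) u) s)
Step 1: ((\g.(\h.((u h) (g h)))) s)
Step 2: (\h.((u h) (s h)))
Step 3: (normal form reached)

Answer: (\h.((u h) (s h)))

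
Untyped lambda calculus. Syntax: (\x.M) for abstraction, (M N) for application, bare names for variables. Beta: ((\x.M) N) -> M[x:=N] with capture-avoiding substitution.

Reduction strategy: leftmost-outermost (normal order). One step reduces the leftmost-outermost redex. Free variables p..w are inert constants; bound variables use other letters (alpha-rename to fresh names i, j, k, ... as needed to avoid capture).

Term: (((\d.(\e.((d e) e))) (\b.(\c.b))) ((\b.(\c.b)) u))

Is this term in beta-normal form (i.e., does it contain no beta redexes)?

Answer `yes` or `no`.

Term: (((\d.(\e.((d e) e))) (\b.(\c.b))) ((\b.(\c.b)) u))
Found 2 beta redex(es).

Answer: no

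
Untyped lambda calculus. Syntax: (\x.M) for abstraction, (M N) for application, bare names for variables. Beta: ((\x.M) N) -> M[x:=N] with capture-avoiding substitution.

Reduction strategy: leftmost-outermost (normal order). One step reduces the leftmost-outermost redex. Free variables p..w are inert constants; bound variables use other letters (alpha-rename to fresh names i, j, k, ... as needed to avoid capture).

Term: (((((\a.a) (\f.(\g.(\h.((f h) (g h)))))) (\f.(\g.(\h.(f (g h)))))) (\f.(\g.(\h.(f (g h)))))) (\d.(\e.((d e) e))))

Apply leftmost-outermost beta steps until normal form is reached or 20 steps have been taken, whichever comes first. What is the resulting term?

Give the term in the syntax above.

Step 0: (((((\a.a) (\f.(\g.(\h.((f h) (g h)))))) (\f.(\g.(\h.(f (g h)))))) (\f.(\g.(\h.(f (g h)))))) (\d.(\e.((d e) e))))
Step 1: ((((\f.(\g.(\h.((f h) (g h))))) (\f.(\g.(\h.(f (g h)))))) (\f.(\g.(\h.(f (g h)))))) (\d.(\e.((d e) e))))
Step 2: (((\g.(\h.(((\f.(\g.(\h.(f (g h))))) h) (g h)))) (\f.(\g.(\h.(f (g h)))))) (\d.(\e.((d e) e))))
Step 3: ((\h.(((\f.(\g.(\h.(f (g h))))) h) ((\f.(\g.(\h.(f (g h))))) h))) (\d.(\e.((d e) e))))
Step 4: (((\f.(\g.(\h.(f (g h))))) (\d.(\e.((d e) e)))) ((\f.(\g.(\h.(f (g h))))) (\d.(\e.((d e) e)))))
Step 5: ((\g.(\h.((\d.(\e.((d e) e))) (g h)))) ((\f.(\g.(\h.(f (g h))))) (\d.(\e.((d e) e)))))
Step 6: (\h.((\d.(\e.((d e) e))) (((\f.(\g.(\h.(f (g h))))) (\d.(\e.((d e) e)))) h)))
Step 7: (\h.(\e.(((((\f.(\g.(\h.(f (g h))))) (\d.(\e.((d e) e)))) h) e) e)))
Step 8: (\h.(\e.((((\g.(\h.((\d.(\e.((d e) e))) (g h)))) h) e) e)))
Step 9: (\h.(\e.(((\i.((\d.(\e.((d e) e))) (h i))) e) e)))
Step 10: (\h.(\e.(((\d.(\e.((d e) e))) (h e)) e)))
Step 11: (\h.(\e.((\i.(((h e) i) i)) e)))
Step 12: (\h.(\e.(((h e) e) e)))

Answer: (\h.(\e.(((h e) e) e)))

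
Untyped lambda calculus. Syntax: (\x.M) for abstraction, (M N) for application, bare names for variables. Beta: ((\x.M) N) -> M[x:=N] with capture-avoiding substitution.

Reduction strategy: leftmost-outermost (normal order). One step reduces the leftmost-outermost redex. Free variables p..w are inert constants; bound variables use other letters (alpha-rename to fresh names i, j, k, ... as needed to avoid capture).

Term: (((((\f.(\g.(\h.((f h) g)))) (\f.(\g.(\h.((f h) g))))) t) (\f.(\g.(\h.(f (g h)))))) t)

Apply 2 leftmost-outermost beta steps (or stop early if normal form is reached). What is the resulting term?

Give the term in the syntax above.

Step 0: (((((\f.(\g.(\h.((f h) g)))) (\f.(\g.(\h.((f h) g))))) t) (\f.(\g.(\h.(f (g h)))))) t)
Step 1: ((((\g.(\h.(((\f.(\g.(\h.((f h) g)))) h) g))) t) (\f.(\g.(\h.(f (g h)))))) t)
Step 2: (((\h.(((\f.(\g.(\h.((f h) g)))) h) t)) (\f.(\g.(\h.(f (g h)))))) t)

Answer: (((\h.(((\f.(\g.(\h.((f h) g)))) h) t)) (\f.(\g.(\h.(f (g h)))))) t)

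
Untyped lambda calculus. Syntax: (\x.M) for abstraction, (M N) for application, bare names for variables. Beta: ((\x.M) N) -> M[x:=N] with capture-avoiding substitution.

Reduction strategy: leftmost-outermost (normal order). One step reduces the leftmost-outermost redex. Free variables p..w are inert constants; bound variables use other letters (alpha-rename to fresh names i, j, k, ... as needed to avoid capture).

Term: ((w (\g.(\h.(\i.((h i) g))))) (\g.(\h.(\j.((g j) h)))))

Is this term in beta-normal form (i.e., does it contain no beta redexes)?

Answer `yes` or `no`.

Answer: yes

Derivation:
Term: ((w (\g.(\h.(\i.((h i) g))))) (\g.(\h.(\j.((g j) h)))))
No beta redexes found.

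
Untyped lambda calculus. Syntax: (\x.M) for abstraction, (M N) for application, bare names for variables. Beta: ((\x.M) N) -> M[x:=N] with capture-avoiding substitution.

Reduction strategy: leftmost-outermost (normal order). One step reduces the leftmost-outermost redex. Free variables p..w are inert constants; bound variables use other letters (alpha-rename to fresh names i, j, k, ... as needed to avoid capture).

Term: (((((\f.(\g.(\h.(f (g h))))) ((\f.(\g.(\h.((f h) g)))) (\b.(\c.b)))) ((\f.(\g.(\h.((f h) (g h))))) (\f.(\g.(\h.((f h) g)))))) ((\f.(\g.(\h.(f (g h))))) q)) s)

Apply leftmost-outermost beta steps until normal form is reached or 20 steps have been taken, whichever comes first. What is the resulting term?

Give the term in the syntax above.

Step 0: (((((\f.(\g.(\h.(f (g h))))) ((\f.(\g.(\h.((f h) g)))) (\b.(\c.b)))) ((\f.(\g.(\h.((f h) (g h))))) (\f.(\g.(\h.((f h) g)))))) ((\f.(\g.(\h.(f (g h))))) q)) s)
Step 1: ((((\g.(\h.(((\f.(\g.(\h.((f h) g)))) (\b.(\c.b))) (g h)))) ((\f.(\g.(\h.((f h) (g h))))) (\f.(\g.(\h.((f h) g)))))) ((\f.(\g.(\h.(f (g h))))) q)) s)
Step 2: (((\h.(((\f.(\g.(\h.((f h) g)))) (\b.(\c.b))) (((\f.(\g.(\h.((f h) (g h))))) (\f.(\g.(\h.((f h) g))))) h))) ((\f.(\g.(\h.(f (g h))))) q)) s)
Step 3: ((((\f.(\g.(\h.((f h) g)))) (\b.(\c.b))) (((\f.(\g.(\h.((f h) (g h))))) (\f.(\g.(\h.((f h) g))))) ((\f.(\g.(\h.(f (g h))))) q))) s)
Step 4: (((\g.(\h.(((\b.(\c.b)) h) g))) (((\f.(\g.(\h.((f h) (g h))))) (\f.(\g.(\h.((f h) g))))) ((\f.(\g.(\h.(f (g h))))) q))) s)
Step 5: ((\h.(((\b.(\c.b)) h) (((\f.(\g.(\h.((f h) (g h))))) (\f.(\g.(\h.((f h) g))))) ((\f.(\g.(\h.(f (g h))))) q)))) s)
Step 6: (((\b.(\c.b)) s) (((\f.(\g.(\h.((f h) (g h))))) (\f.(\g.(\h.((f h) g))))) ((\f.(\g.(\h.(f (g h))))) q)))
Step 7: ((\c.s) (((\f.(\g.(\h.((f h) (g h))))) (\f.(\g.(\h.((f h) g))))) ((\f.(\g.(\h.(f (g h))))) q)))
Step 8: s

Answer: s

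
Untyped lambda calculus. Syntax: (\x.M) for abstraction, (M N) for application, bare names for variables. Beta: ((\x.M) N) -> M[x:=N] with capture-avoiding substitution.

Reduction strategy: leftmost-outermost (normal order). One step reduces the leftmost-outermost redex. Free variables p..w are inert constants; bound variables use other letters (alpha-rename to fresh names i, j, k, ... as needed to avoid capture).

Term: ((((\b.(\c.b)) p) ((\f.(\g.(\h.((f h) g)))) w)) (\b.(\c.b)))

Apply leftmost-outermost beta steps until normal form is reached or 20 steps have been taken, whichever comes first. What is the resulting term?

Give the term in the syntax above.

Step 0: ((((\b.(\c.b)) p) ((\f.(\g.(\h.((f h) g)))) w)) (\b.(\c.b)))
Step 1: (((\c.p) ((\f.(\g.(\h.((f h) g)))) w)) (\b.(\c.b)))
Step 2: (p (\b.(\c.b)))

Answer: (p (\b.(\c.b)))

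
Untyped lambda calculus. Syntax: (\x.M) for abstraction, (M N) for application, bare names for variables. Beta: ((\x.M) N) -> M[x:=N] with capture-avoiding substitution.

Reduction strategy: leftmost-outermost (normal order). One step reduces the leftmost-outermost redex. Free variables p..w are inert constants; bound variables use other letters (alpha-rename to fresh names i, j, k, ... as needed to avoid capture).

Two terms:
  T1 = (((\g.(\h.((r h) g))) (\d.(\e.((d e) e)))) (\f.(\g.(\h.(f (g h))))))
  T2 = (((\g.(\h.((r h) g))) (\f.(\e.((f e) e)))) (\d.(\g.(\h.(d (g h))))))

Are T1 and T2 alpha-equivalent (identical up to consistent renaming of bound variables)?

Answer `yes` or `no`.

Term 1: (((\g.(\h.((r h) g))) (\d.(\e.((d e) e)))) (\f.(\g.(\h.(f (g h))))))
Term 2: (((\g.(\h.((r h) g))) (\f.(\e.((f e) e)))) (\d.(\g.(\h.(d (g h))))))
Alpha-equivalence: compare structure up to binder renaming.
Result: True

Answer: yes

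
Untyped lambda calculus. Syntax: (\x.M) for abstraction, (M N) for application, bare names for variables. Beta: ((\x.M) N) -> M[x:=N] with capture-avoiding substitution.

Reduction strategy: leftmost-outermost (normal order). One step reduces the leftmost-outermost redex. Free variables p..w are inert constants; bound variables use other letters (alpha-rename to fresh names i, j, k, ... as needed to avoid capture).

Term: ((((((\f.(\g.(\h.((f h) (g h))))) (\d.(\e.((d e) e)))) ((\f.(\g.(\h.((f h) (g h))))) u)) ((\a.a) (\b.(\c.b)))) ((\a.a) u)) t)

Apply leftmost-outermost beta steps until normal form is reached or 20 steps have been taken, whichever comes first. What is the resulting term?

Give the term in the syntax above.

Answer: (((u u) (\c.u)) t)

Derivation:
Step 0: ((((((\f.(\g.(\h.((f h) (g h))))) (\d.(\e.((d e) e)))) ((\f.(\g.(\h.((f h) (g h))))) u)) ((\a.a) (\b.(\c.b)))) ((\a.a) u)) t)
Step 1: (((((\g.(\h.(((\d.(\e.((d e) e))) h) (g h)))) ((\f.(\g.(\h.((f h) (g h))))) u)) ((\a.a) (\b.(\c.b)))) ((\a.a) u)) t)
Step 2: ((((\h.(((\d.(\e.((d e) e))) h) (((\f.(\g.(\h.((f h) (g h))))) u) h))) ((\a.a) (\b.(\c.b)))) ((\a.a) u)) t)
Step 3: (((((\d.(\e.((d e) e))) ((\a.a) (\b.(\c.b)))) (((\f.(\g.(\h.((f h) (g h))))) u) ((\a.a) (\b.(\c.b))))) ((\a.a) u)) t)
Step 4: ((((\e.((((\a.a) (\b.(\c.b))) e) e)) (((\f.(\g.(\h.((f h) (g h))))) u) ((\a.a) (\b.(\c.b))))) ((\a.a) u)) t)
Step 5: ((((((\a.a) (\b.(\c.b))) (((\f.(\g.(\h.((f h) (g h))))) u) ((\a.a) (\b.(\c.b))))) (((\f.(\g.(\h.((f h) (g h))))) u) ((\a.a) (\b.(\c.b))))) ((\a.a) u)) t)
Step 6: (((((\b.(\c.b)) (((\f.(\g.(\h.((f h) (g h))))) u) ((\a.a) (\b.(\c.b))))) (((\f.(\g.(\h.((f h) (g h))))) u) ((\a.a) (\b.(\c.b))))) ((\a.a) u)) t)
Step 7: ((((\c.(((\f.(\g.(\h.((f h) (g h))))) u) ((\a.a) (\b.(\c.b))))) (((\f.(\g.(\h.((f h) (g h))))) u) ((\a.a) (\b.(\c.b))))) ((\a.a) u)) t)
Step 8: (((((\f.(\g.(\h.((f h) (g h))))) u) ((\a.a) (\b.(\c.b)))) ((\a.a) u)) t)
Step 9: ((((\g.(\h.((u h) (g h)))) ((\a.a) (\b.(\c.b)))) ((\a.a) u)) t)
Step 10: (((\h.((u h) (((\a.a) (\b.(\c.b))) h))) ((\a.a) u)) t)
Step 11: (((u ((\a.a) u)) (((\a.a) (\b.(\c.b))) ((\a.a) u))) t)
Step 12: (((u u) (((\a.a) (\b.(\c.b))) ((\a.a) u))) t)
Step 13: (((u u) ((\b.(\c.b)) ((\a.a) u))) t)
Step 14: (((u u) (\c.((\a.a) u))) t)
Step 15: (((u u) (\c.u)) t)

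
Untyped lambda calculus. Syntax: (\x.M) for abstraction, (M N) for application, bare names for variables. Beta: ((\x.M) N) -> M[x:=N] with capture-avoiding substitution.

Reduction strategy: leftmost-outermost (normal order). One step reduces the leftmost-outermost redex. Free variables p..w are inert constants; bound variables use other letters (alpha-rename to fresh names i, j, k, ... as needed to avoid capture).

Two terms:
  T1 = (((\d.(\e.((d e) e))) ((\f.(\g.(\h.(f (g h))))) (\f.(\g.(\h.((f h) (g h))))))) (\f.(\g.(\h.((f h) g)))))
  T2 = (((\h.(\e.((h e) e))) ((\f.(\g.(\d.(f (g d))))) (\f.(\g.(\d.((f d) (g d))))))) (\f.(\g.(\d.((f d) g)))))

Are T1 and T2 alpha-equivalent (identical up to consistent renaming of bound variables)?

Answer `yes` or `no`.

Term 1: (((\d.(\e.((d e) e))) ((\f.(\g.(\h.(f (g h))))) (\f.(\g.(\h.((f h) (g h))))))) (\f.(\g.(\h.((f h) g)))))
Term 2: (((\h.(\e.((h e) e))) ((\f.(\g.(\d.(f (g d))))) (\f.(\g.(\d.((f d) (g d))))))) (\f.(\g.(\d.((f d) g)))))
Alpha-equivalence: compare structure up to binder renaming.
Result: True

Answer: yes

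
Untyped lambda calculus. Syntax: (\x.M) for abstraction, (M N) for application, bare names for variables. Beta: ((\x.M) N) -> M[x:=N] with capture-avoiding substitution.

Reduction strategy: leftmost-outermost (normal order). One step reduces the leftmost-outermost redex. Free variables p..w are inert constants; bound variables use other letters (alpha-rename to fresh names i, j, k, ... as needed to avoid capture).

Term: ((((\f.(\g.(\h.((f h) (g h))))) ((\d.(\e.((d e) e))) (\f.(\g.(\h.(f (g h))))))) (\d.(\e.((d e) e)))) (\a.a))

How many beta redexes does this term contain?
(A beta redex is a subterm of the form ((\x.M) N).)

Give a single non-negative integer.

Term: ((((\f.(\g.(\h.((f h) (g h))))) ((\d.(\e.((d e) e))) (\f.(\g.(\h.(f (g h))))))) (\d.(\e.((d e) e)))) (\a.a))
  Redex: ((\f.(\g.(\h.((f h) (g h))))) ((\d.(\e.((d e) e))) (\f.(\g.(\h.(f (g h)))))))
  Redex: ((\d.(\e.((d e) e))) (\f.(\g.(\h.(f (g h))))))
Total redexes: 2

Answer: 2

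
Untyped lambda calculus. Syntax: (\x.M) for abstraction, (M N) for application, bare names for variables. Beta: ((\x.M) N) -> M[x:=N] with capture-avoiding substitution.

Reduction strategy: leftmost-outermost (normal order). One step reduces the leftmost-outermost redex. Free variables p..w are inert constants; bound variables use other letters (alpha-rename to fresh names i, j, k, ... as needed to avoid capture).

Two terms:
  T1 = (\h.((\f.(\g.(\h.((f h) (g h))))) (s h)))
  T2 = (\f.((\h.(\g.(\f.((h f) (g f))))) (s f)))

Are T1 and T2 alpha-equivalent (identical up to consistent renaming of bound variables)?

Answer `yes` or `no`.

Term 1: (\h.((\f.(\g.(\h.((f h) (g h))))) (s h)))
Term 2: (\f.((\h.(\g.(\f.((h f) (g f))))) (s f)))
Alpha-equivalence: compare structure up to binder renaming.
Result: True

Answer: yes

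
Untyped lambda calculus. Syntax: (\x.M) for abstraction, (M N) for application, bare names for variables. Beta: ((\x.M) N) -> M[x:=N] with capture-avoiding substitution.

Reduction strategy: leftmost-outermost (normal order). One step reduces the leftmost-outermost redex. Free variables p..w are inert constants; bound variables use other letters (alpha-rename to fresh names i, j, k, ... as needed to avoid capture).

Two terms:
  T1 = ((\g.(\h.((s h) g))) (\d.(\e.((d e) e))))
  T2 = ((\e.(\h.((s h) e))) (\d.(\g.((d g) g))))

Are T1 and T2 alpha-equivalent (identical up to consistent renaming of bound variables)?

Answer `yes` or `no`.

Term 1: ((\g.(\h.((s h) g))) (\d.(\e.((d e) e))))
Term 2: ((\e.(\h.((s h) e))) (\d.(\g.((d g) g))))
Alpha-equivalence: compare structure up to binder renaming.
Result: True

Answer: yes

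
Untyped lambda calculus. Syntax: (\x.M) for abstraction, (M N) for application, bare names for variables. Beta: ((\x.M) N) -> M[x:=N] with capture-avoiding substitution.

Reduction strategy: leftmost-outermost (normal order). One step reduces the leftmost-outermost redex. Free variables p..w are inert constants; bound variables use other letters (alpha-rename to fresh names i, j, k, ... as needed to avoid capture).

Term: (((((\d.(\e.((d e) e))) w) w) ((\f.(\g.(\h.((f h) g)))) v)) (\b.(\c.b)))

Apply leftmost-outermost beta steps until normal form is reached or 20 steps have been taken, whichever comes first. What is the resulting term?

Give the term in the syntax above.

Step 0: (((((\d.(\e.((d e) e))) w) w) ((\f.(\g.(\h.((f h) g)))) v)) (\b.(\c.b)))
Step 1: ((((\e.((w e) e)) w) ((\f.(\g.(\h.((f h) g)))) v)) (\b.(\c.b)))
Step 2: ((((w w) w) ((\f.(\g.(\h.((f h) g)))) v)) (\b.(\c.b)))
Step 3: ((((w w) w) (\g.(\h.((v h) g)))) (\b.(\c.b)))

Answer: ((((w w) w) (\g.(\h.((v h) g)))) (\b.(\c.b)))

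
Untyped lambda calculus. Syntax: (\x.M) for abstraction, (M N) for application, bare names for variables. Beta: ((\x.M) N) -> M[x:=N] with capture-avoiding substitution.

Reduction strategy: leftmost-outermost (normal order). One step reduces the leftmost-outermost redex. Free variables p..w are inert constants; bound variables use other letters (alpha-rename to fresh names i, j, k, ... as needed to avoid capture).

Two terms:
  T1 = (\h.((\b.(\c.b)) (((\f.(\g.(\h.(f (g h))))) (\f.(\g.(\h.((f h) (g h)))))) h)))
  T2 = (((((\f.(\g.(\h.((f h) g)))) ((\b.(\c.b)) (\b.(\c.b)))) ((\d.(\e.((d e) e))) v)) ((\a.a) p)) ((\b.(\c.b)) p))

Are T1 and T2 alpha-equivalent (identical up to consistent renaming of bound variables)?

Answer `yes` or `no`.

Answer: no

Derivation:
Term 1: (\h.((\b.(\c.b)) (((\f.(\g.(\h.(f (g h))))) (\f.(\g.(\h.((f h) (g h)))))) h)))
Term 2: (((((\f.(\g.(\h.((f h) g)))) ((\b.(\c.b)) (\b.(\c.b)))) ((\d.(\e.((d e) e))) v)) ((\a.a) p)) ((\b.(\c.b)) p))
Alpha-equivalence: compare structure up to binder renaming.
Result: False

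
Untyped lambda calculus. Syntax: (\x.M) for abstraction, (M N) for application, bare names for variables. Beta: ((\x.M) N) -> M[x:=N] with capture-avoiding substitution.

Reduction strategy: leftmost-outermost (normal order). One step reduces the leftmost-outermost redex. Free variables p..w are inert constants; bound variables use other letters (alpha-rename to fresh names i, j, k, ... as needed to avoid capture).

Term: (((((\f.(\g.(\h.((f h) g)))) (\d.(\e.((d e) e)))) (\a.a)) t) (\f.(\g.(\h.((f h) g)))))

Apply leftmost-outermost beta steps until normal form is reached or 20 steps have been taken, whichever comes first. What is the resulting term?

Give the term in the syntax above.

Step 0: (((((\f.(\g.(\h.((f h) g)))) (\d.(\e.((d e) e)))) (\a.a)) t) (\f.(\g.(\h.((f h) g)))))
Step 1: ((((\g.(\h.(((\d.(\e.((d e) e))) h) g))) (\a.a)) t) (\f.(\g.(\h.((f h) g)))))
Step 2: (((\h.(((\d.(\e.((d e) e))) h) (\a.a))) t) (\f.(\g.(\h.((f h) g)))))
Step 3: ((((\d.(\e.((d e) e))) t) (\a.a)) (\f.(\g.(\h.((f h) g)))))
Step 4: (((\e.((t e) e)) (\a.a)) (\f.(\g.(\h.((f h) g)))))
Step 5: (((t (\a.a)) (\a.a)) (\f.(\g.(\h.((f h) g)))))

Answer: (((t (\a.a)) (\a.a)) (\f.(\g.(\h.((f h) g)))))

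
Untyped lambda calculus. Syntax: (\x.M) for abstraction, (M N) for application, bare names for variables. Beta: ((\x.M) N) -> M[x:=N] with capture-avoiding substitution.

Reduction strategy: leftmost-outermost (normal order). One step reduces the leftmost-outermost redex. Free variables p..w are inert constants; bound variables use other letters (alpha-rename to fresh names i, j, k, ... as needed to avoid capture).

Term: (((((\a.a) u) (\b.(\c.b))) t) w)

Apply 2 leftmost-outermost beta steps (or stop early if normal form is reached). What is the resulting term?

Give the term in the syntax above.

Answer: (((u (\b.(\c.b))) t) w)

Derivation:
Step 0: (((((\a.a) u) (\b.(\c.b))) t) w)
Step 1: (((u (\b.(\c.b))) t) w)
Step 2: (normal form reached)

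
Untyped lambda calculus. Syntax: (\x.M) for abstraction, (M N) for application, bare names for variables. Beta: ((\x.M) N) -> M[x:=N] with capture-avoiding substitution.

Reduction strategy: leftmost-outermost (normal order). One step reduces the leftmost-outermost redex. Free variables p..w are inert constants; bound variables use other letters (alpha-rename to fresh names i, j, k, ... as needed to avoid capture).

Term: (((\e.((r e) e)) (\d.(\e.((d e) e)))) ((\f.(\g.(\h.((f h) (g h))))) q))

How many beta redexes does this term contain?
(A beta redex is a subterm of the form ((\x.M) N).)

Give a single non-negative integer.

Term: (((\e.((r e) e)) (\d.(\e.((d e) e)))) ((\f.(\g.(\h.((f h) (g h))))) q))
  Redex: ((\e.((r e) e)) (\d.(\e.((d e) e))))
  Redex: ((\f.(\g.(\h.((f h) (g h))))) q)
Total redexes: 2

Answer: 2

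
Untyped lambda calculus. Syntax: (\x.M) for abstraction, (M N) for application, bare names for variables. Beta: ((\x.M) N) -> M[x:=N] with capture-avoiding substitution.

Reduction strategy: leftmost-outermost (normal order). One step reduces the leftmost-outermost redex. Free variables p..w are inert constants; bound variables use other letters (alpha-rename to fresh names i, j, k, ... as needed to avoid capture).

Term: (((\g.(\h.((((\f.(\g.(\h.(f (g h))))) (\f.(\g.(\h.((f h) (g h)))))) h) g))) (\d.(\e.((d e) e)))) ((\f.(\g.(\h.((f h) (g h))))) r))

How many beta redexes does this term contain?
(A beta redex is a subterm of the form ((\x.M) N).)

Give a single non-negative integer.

Answer: 3

Derivation:
Term: (((\g.(\h.((((\f.(\g.(\h.(f (g h))))) (\f.(\g.(\h.((f h) (g h)))))) h) g))) (\d.(\e.((d e) e)))) ((\f.(\g.(\h.((f h) (g h))))) r))
  Redex: ((\g.(\h.((((\f.(\g.(\h.(f (g h))))) (\f.(\g.(\h.((f h) (g h)))))) h) g))) (\d.(\e.((d e) e))))
  Redex: ((\f.(\g.(\h.(f (g h))))) (\f.(\g.(\h.((f h) (g h))))))
  Redex: ((\f.(\g.(\h.((f h) (g h))))) r)
Total redexes: 3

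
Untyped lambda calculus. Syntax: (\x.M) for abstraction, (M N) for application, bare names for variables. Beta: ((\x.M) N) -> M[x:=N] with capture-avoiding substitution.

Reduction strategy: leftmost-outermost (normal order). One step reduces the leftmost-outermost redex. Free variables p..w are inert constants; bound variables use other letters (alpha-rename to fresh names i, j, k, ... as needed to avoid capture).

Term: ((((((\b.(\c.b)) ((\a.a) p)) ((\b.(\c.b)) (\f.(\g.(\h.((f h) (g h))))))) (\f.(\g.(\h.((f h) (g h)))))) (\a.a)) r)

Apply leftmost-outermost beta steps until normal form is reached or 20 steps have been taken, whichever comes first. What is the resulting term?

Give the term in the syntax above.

Step 0: ((((((\b.(\c.b)) ((\a.a) p)) ((\b.(\c.b)) (\f.(\g.(\h.((f h) (g h))))))) (\f.(\g.(\h.((f h) (g h)))))) (\a.a)) r)
Step 1: (((((\c.((\a.a) p)) ((\b.(\c.b)) (\f.(\g.(\h.((f h) (g h))))))) (\f.(\g.(\h.((f h) (g h)))))) (\a.a)) r)
Step 2: (((((\a.a) p) (\f.(\g.(\h.((f h) (g h)))))) (\a.a)) r)
Step 3: (((p (\f.(\g.(\h.((f h) (g h)))))) (\a.a)) r)

Answer: (((p (\f.(\g.(\h.((f h) (g h)))))) (\a.a)) r)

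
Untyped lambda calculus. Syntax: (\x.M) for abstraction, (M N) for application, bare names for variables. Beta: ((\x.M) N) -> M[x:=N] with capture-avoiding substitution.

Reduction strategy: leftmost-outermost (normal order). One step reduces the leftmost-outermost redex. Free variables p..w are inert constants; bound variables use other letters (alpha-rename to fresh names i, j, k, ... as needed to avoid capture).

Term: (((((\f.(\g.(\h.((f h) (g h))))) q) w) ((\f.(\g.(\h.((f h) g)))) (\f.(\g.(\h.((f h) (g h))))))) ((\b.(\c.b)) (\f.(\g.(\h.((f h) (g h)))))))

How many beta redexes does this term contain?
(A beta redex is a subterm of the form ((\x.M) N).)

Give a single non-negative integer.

Term: (((((\f.(\g.(\h.((f h) (g h))))) q) w) ((\f.(\g.(\h.((f h) g)))) (\f.(\g.(\h.((f h) (g h))))))) ((\b.(\c.b)) (\f.(\g.(\h.((f h) (g h)))))))
  Redex: ((\f.(\g.(\h.((f h) (g h))))) q)
  Redex: ((\f.(\g.(\h.((f h) g)))) (\f.(\g.(\h.((f h) (g h))))))
  Redex: ((\b.(\c.b)) (\f.(\g.(\h.((f h) (g h))))))
Total redexes: 3

Answer: 3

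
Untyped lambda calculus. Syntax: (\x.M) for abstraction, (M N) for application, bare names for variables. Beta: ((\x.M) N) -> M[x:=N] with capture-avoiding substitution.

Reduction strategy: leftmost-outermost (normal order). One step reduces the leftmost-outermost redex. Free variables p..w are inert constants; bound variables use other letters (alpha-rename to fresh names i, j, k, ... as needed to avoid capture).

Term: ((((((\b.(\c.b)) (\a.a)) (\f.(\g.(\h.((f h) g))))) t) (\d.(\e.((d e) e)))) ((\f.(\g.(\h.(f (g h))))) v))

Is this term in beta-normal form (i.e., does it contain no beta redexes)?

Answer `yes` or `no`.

Term: ((((((\b.(\c.b)) (\a.a)) (\f.(\g.(\h.((f h) g))))) t) (\d.(\e.((d e) e)))) ((\f.(\g.(\h.(f (g h))))) v))
Found 2 beta redex(es).

Answer: no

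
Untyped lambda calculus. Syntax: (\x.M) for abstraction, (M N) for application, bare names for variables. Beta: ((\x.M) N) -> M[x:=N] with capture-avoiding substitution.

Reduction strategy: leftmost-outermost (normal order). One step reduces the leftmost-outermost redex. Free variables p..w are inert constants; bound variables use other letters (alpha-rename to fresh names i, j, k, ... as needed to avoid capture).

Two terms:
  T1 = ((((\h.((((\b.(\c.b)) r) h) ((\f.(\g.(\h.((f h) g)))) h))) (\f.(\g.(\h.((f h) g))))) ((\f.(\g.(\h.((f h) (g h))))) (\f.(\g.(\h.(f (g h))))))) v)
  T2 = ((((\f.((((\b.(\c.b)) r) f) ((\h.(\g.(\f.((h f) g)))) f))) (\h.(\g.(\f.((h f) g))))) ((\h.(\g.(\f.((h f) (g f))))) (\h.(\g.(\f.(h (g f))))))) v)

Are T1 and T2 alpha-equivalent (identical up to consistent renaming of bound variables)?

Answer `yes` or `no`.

Term 1: ((((\h.((((\b.(\c.b)) r) h) ((\f.(\g.(\h.((f h) g)))) h))) (\f.(\g.(\h.((f h) g))))) ((\f.(\g.(\h.((f h) (g h))))) (\f.(\g.(\h.(f (g h))))))) v)
Term 2: ((((\f.((((\b.(\c.b)) r) f) ((\h.(\g.(\f.((h f) g)))) f))) (\h.(\g.(\f.((h f) g))))) ((\h.(\g.(\f.((h f) (g f))))) (\h.(\g.(\f.(h (g f))))))) v)
Alpha-equivalence: compare structure up to binder renaming.
Result: True

Answer: yes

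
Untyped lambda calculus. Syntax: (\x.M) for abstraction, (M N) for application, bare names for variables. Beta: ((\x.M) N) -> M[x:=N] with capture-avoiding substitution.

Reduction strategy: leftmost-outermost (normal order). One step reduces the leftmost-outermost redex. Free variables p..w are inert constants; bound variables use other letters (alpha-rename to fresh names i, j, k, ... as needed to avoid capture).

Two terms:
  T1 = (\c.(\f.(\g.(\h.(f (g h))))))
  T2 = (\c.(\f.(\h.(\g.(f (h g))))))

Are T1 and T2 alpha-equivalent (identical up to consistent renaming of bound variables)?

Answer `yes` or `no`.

Term 1: (\c.(\f.(\g.(\h.(f (g h))))))
Term 2: (\c.(\f.(\h.(\g.(f (h g))))))
Alpha-equivalence: compare structure up to binder renaming.
Result: True

Answer: yes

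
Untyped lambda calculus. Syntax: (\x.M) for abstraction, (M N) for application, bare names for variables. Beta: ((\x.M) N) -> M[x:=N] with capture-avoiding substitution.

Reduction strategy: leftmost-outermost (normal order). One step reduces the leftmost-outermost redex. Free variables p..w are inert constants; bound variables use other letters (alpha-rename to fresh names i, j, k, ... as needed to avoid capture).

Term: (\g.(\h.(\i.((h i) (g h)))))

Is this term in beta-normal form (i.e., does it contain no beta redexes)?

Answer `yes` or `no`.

Term: (\g.(\h.(\i.((h i) (g h)))))
No beta redexes found.

Answer: yes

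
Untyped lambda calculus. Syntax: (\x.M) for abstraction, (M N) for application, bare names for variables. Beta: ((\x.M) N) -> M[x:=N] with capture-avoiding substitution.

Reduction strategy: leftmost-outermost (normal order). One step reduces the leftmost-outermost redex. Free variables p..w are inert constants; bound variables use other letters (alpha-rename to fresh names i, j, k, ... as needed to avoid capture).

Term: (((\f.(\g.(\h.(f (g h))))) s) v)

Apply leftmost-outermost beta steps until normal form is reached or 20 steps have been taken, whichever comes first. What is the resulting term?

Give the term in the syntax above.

Answer: (\h.(s (v h)))

Derivation:
Step 0: (((\f.(\g.(\h.(f (g h))))) s) v)
Step 1: ((\g.(\h.(s (g h)))) v)
Step 2: (\h.(s (v h)))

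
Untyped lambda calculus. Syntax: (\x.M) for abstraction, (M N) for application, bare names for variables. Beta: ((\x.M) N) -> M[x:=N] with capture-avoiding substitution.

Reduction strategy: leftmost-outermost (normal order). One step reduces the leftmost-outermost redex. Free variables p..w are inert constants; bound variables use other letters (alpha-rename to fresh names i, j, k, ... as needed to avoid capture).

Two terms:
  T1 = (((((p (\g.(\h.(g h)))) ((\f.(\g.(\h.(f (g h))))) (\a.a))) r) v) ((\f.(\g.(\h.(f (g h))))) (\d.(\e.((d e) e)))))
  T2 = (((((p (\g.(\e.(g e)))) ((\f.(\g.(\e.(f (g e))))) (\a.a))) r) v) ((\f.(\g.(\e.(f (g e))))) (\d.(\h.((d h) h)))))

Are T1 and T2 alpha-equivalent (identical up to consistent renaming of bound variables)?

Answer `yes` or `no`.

Term 1: (((((p (\g.(\h.(g h)))) ((\f.(\g.(\h.(f (g h))))) (\a.a))) r) v) ((\f.(\g.(\h.(f (g h))))) (\d.(\e.((d e) e)))))
Term 2: (((((p (\g.(\e.(g e)))) ((\f.(\g.(\e.(f (g e))))) (\a.a))) r) v) ((\f.(\g.(\e.(f (g e))))) (\d.(\h.((d h) h)))))
Alpha-equivalence: compare structure up to binder renaming.
Result: True

Answer: yes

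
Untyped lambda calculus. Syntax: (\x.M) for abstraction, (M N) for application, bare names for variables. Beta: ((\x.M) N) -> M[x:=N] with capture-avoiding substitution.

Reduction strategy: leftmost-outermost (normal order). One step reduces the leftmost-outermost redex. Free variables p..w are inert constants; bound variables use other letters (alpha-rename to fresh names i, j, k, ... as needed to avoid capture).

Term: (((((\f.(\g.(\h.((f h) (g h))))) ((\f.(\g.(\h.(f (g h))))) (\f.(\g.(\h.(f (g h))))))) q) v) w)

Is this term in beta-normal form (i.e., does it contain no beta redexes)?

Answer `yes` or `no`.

Term: (((((\f.(\g.(\h.((f h) (g h))))) ((\f.(\g.(\h.(f (g h))))) (\f.(\g.(\h.(f (g h))))))) q) v) w)
Found 2 beta redex(es).

Answer: no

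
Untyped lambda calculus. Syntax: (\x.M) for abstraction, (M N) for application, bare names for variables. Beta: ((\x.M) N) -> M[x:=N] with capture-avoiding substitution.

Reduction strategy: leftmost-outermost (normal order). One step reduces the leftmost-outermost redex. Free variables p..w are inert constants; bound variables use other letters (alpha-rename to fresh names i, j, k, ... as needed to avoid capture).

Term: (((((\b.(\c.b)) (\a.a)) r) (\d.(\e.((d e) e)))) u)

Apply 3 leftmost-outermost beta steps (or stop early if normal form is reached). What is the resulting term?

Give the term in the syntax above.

Step 0: (((((\b.(\c.b)) (\a.a)) r) (\d.(\e.((d e) e)))) u)
Step 1: ((((\c.(\a.a)) r) (\d.(\e.((d e) e)))) u)
Step 2: (((\a.a) (\d.(\e.((d e) e)))) u)
Step 3: ((\d.(\e.((d e) e))) u)

Answer: ((\d.(\e.((d e) e))) u)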